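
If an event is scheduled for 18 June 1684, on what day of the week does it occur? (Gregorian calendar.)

Doomsday rule: the anchor day for the 1600s is Tuesday. For year 84: 84÷12 = 7 r 0, and 0÷4 = 0, so 7+0+0 = 7.
Tuesday + 7 ≡ Tuesday — that's 1684's doomsday.
In June the doomsday date is Jun 6.
Jun 18 is 12 days after Jun 6; 12 mod 7 = 5, so Tuesday + 5 = Sunday.

Sunday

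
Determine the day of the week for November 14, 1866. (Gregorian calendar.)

Doomsday rule: the anchor day for the 1800s is Friday. For year 66: 66÷12 = 5 r 6, and 6÷4 = 1, so 5+6+1 = 12.
Friday + 12 ≡ Wednesday — that's 1866's doomsday.
In November the doomsday date is Nov 7.
Nov 14 is 7 days after Nov 7; 7 mod 7 = 0, so Wednesday + 0 = Wednesday.

Wednesday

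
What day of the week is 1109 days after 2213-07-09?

First find the weekday of Jul 9, 2213. Doomsday rule: the anchor day for the 2200s is Friday. For year 13: 13÷12 = 1 r 1, and 1÷4 = 0, so 1+1+0 = 2.
Friday + 2 ≡ Sunday — that's 2213's doomsday.
In July the doomsday date is Jul 11.
Jul 9 is 2 days before Jul 11; 2 mod 7 = 2, so Sunday − 2 = Friday.
1109 mod 7 = 3, so 1109 days after a Friday is Friday + 3 = Monday.

Monday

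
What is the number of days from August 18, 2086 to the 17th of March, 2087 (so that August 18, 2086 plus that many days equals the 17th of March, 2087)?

Aug 18, 2086 → Sep 18, 2086: 31 days (August has 31).
Sep 18, 2086 → Oct 18, 2086: 30 days (September has 30).
Oct 18, 2086 → Nov 18, 2086: 31 days (October has 31).
Nov 18, 2086 → Dec 18, 2086: 30 days (November has 30).
Dec 18, 2086 → Jan 18, 2087: 31 days (December has 31).
Jan 18, 2087 → Feb 18, 2087: 31 days (January has 31).
Feb 18, 2087 → Mar 17, 2087: 27 days.
Total: 211 days.

211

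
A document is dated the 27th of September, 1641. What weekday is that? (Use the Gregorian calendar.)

Friday

Doomsday rule: the anchor day for the 1600s is Tuesday. For year 41: 41÷12 = 3 r 5, and 5÷4 = 1, so 3+5+1 = 9.
Tuesday + 9 ≡ Thursday — that's 1641's doomsday.
In September the doomsday date is Sep 5.
Sep 27 is 22 days after Sep 5; 22 mod 7 = 1, so Thursday + 1 = Friday.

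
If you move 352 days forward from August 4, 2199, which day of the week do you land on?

First find the weekday of Aug 4, 2199. Doomsday rule: the anchor day for the 2100s is Sunday. For year 99: 99÷12 = 8 r 3, and 3÷4 = 0, so 8+3+0 = 11.
Sunday + 11 ≡ Thursday — that's 2199's doomsday.
In August the doomsday date is Aug 8.
Aug 4 is 4 days before Aug 8; 4 mod 7 = 4, so Thursday − 4 = Sunday.
352 mod 7 = 2, so 352 days after a Sunday is Sunday + 2 = Tuesday.

Tuesday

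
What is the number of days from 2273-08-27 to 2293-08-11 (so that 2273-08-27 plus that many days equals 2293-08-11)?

Aug 27, 2273 → Aug 27, 2274: 365 days.
Aug 27, 2274 → Aug 27, 2275: 365 days.
Aug 27, 2275 → Aug 27, 2276: 366 days (Feb 29, 2276 is in that span).
Aug 27, 2276 → Aug 27, 2277: 365 days.
Aug 27, 2277 → Aug 27, 2278: 365 days.
Aug 27, 2278 → Aug 27, 2279: 365 days.
Aug 27, 2279 → Aug 27, 2280: 366 days (Feb 29, 2280 is in that span).
Aug 27, 2280 → Aug 27, 2281: 365 days.
Aug 27, 2281 → Aug 27, 2282: 365 days.
Aug 27, 2282 → Aug 27, 2283: 365 days.
Aug 27, 2283 → Aug 27, 2284: 366 days (Feb 29, 2284 is in that span).
Aug 27, 2284 → Aug 27, 2285: 365 days.
Aug 27, 2285 → Aug 27, 2286: 365 days.
Aug 27, 2286 → Aug 27, 2287: 365 days.
Aug 27, 2287 → Aug 27, 2288: 366 days (Feb 29, 2288 is in that span).
Aug 27, 2288 → Aug 27, 2289: 365 days.
Aug 27, 2289 → Aug 27, 2290: 365 days.
Aug 27, 2290 → Aug 27, 2291: 365 days.
Aug 27, 2291 → Aug 27, 2292: 366 days (Feb 29, 2292 is in that span).
Aug 27, 2292 → Sep 27, 2292: 31 days (August has 31).
Sep 27, 2292 → Oct 27, 2292: 30 days (September has 30).
Oct 27, 2292 → Nov 27, 2292: 31 days (October has 31).
Nov 27, 2292 → Dec 27, 2292: 30 days (November has 30).
Dec 27, 2292 → Jan 27, 2293: 31 days (December has 31).
Jan 27, 2293 → Feb 27, 2293: 31 days (January has 31).
Feb 27, 2293 → Mar 27, 2293: 28 days (February has 28).
Mar 27, 2293 → Apr 27, 2293: 31 days (March has 31).
Apr 27, 2293 → May 27, 2293: 30 days (April has 30).
May 27, 2293 → Jun 27, 2293: 31 days (May has 31).
Jun 27, 2293 → Jul 27, 2293: 30 days (June has 30).
Jul 27, 2293 → Aug 11, 2293: 15 days.
Total: 7289 days.

7289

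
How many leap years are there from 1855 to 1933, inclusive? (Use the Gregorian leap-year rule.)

19

Multiples of 4 in [1855,1933]: 20.
Of those, multiples of 100: 1 (not leap unless ÷400).
Multiples of 400: 0.
Leap years = 20 − 1 + 0 = 19.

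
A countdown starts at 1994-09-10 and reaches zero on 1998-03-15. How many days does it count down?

1282

Sep 10, 1994 → Sep 10, 1995: 365 days.
Sep 10, 1995 → Sep 10, 1996: 366 days (Feb 29, 1996 is in that span).
Sep 10, 1996 → Sep 10, 1997: 365 days.
Sep 10, 1997 → Oct 10, 1997: 30 days (September has 30).
Oct 10, 1997 → Nov 10, 1997: 31 days (October has 31).
Nov 10, 1997 → Dec 10, 1997: 30 days (November has 30).
Dec 10, 1997 → Jan 10, 1998: 31 days (December has 31).
Jan 10, 1998 → Feb 10, 1998: 31 days (January has 31).
Feb 10, 1998 → Mar 10, 1998: 28 days (February has 28).
Mar 10, 1998 → Mar 15, 1998: 5 days.
Total: 1282 days.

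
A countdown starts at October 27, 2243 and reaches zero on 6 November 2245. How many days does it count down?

Oct 27, 2243 → Oct 27, 2244: 366 days (Feb 29, 2244 is in that span).
Oct 27, 2244 → Nov 27, 2244: 31 days (October has 31).
Nov 27, 2244 → Dec 27, 2244: 30 days (November has 30).
Dec 27, 2244 → Jan 27, 2245: 31 days (December has 31).
Jan 27, 2245 → Feb 27, 2245: 31 days (January has 31).
Feb 27, 2245 → Mar 27, 2245: 28 days (February has 28).
Mar 27, 2245 → Apr 27, 2245: 31 days (March has 31).
Apr 27, 2245 → May 27, 2245: 30 days (April has 30).
May 27, 2245 → Jun 27, 2245: 31 days (May has 31).
Jun 27, 2245 → Jul 27, 2245: 30 days (June has 30).
Jul 27, 2245 → Aug 27, 2245: 31 days (July has 31).
Aug 27, 2245 → Sep 27, 2245: 31 days (August has 31).
Sep 27, 2245 → Oct 27, 2245: 30 days (September has 30).
Oct 27, 2245 → Nov 6, 2245: 10 days.
Total: 741 days.

741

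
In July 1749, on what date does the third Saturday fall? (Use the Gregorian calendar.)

July 1, 1749 is a Tuesday.
The first Saturday is therefore July 5 (4 days later).
The third Saturday is 5 + 2×7 = July 19.

July 19, 1749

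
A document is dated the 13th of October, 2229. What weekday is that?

Tuesday

Doomsday rule: the anchor day for the 2200s is Friday. For year 29: 29÷12 = 2 r 5, and 5÷4 = 1, so 2+5+1 = 8.
Friday + 8 ≡ Saturday — that's 2229's doomsday.
In October the doomsday date is Oct 10.
Oct 13 is 3 days after Oct 10; 3 mod 7 = 3, so Saturday + 3 = Tuesday.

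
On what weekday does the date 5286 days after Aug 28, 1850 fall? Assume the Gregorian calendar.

First find the weekday of Aug 28, 1850. Doomsday rule: the anchor day for the 1800s is Friday. For year 50: 50÷12 = 4 r 2, and 2÷4 = 0, so 4+2+0 = 6.
Friday + 6 ≡ Thursday — that's 1850's doomsday.
In August the doomsday date is Aug 8.
Aug 28 is 20 days after Aug 8; 20 mod 7 = 6, so Thursday + 6 = Wednesday.
5286 mod 7 = 1, so 5286 days after a Wednesday is Wednesday + 1 = Thursday.

Thursday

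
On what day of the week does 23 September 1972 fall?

Doomsday rule: the anchor day for the 1900s is Wednesday. For year 72: 72÷12 = 6 r 0, and 0÷4 = 0, so 6+0+0 = 6.
Wednesday + 6 ≡ Tuesday — that's 1972's doomsday.
In September the doomsday date is Sep 5.
Sep 23 is 18 days after Sep 5; 18 mod 7 = 4, so Tuesday + 4 = Saturday.

Saturday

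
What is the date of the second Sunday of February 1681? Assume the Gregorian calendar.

February 9, 1681

February 1, 1681 is a Saturday.
The first Sunday is therefore February 2 (1 days later).
The second Sunday is 2 + 1×7 = February 9.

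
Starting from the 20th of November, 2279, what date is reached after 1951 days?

+366 (one year; includes Feb 29, 2280) → Nov 20, 2280 (1585 left).
+365 (one year) → Nov 20, 2281 (1220 left).
+365 (one year) → Nov 20, 2282 (855 left).
+365 (one year) → Nov 20, 2283 (490 left).
+366 (one year; includes Feb 29, 2284) → Nov 20, 2284 (124 left).
Nov has 30 days: +11 → Dec 1, 2284 (113 left).
Dec has 31 days: +31 → Jan 1, 2285 (82 left).
Jan has 31 days: +31 → Feb 1, 2285 (51 left).
Feb has 28 days: +28 → Mar 1, 2285 (23 left).
+23 → Mar 24, 2285.

March 24, 2285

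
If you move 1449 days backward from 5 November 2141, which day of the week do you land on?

First find the weekday of Nov 5, 2141. Doomsday rule: the anchor day for the 2100s is Sunday. For year 41: 41÷12 = 3 r 5, and 5÷4 = 1, so 3+5+1 = 9.
Sunday + 9 ≡ Tuesday — that's 2141's doomsday.
In November the doomsday date is Nov 7.
Nov 5 is 2 days before Nov 7; 2 mod 7 = 2, so Tuesday − 2 = Sunday.
1449 mod 7 = 0, so 1449 days before a Sunday is Sunday − 0 = Sunday.

Sunday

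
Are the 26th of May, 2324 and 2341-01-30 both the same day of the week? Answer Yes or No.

From May 26, 2324 to Jan 30, 2341 is 6093 days.
6093 mod 7 = 3, so they are different weekdays.
(May 26, 2324 is a Monday; Jan 30, 2341 is a Thursday.)

No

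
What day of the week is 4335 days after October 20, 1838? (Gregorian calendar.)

Monday

First find the weekday of Oct 20, 1838. Doomsday rule: the anchor day for the 1800s is Friday. For year 38: 38÷12 = 3 r 2, and 2÷4 = 0, so 3+2+0 = 5.
Friday + 5 ≡ Wednesday — that's 1838's doomsday.
In October the doomsday date is Oct 10.
Oct 20 is 10 days after Oct 10; 10 mod 7 = 3, so Wednesday + 3 = Saturday.
4335 mod 7 = 2, so 4335 days after a Saturday is Saturday + 2 = Monday.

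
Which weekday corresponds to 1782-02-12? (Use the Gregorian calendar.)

Tuesday

Doomsday rule: the anchor day for the 1700s is Sunday. For year 82: 82÷12 = 6 r 10, and 10÷4 = 2, so 6+10+2 = 18.
Sunday + 18 ≡ Thursday — that's 1782's doomsday.
In February the doomsday date is Feb 28 (1782 is not a leap year).
Feb 12 is 16 days before Feb 28; 16 mod 7 = 2, so Thursday − 2 = Tuesday.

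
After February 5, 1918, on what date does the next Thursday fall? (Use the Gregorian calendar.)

February 7, 1918

Feb 5, 1918 is a Tuesday.
From Tuesday to the next Thursday is 2 days.
Feb 5, 1918 + 2 = Feb 7, 1918.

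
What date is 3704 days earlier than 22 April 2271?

March 1, 2261

−365 (one year) → Apr 22, 2270 (3339 left).
−365 (one year) → Apr 22, 2269 (2974 left).
−365 (one year) → Apr 22, 2268 (2609 left).
−366 (one year; includes Feb 29, 2268) → Apr 22, 2267 (2243 left).
−365 (one year) → Apr 22, 2266 (1878 left).
−365 (one year) → Apr 22, 2265 (1513 left).
−365 (one year) → Apr 22, 2264 (1148 left).
−366 (one year; includes Feb 29, 2264) → Apr 22, 2263 (782 left).
−365 (one year) → Apr 22, 2262 (417 left).
−365 (one year) → Apr 22, 2261 (52 left).
−22 → Mar 31, 2261 (end of Mar, 31 days; 30 left).
−30 → Mar 1, 2261.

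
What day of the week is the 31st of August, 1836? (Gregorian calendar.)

Wednesday

Doomsday rule: the anchor day for the 1800s is Friday. For year 36: 36÷12 = 3 r 0, and 0÷4 = 0, so 3+0+0 = 3.
Friday + 3 ≡ Monday — that's 1836's doomsday.
In August the doomsday date is Aug 8.
Aug 31 is 23 days after Aug 8; 23 mod 7 = 2, so Monday + 2 = Wednesday.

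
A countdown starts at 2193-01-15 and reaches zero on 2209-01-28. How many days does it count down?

Jan 15, 2193 → Jan 15, 2194: 365 days.
Jan 15, 2194 → Jan 15, 2195: 365 days.
Jan 15, 2195 → Jan 15, 2196: 365 days.
Jan 15, 2196 → Jan 15, 2197: 366 days (Feb 29, 2196 is in that span).
Jan 15, 2197 → Jan 15, 2198: 365 days.
Jan 15, 2198 → Jan 15, 2199: 365 days.
Jan 15, 2199 → Jan 15, 2200: 365 days.
Jan 15, 2200 → Jan 15, 2201: 365 days.
Jan 15, 2201 → Jan 15, 2202: 365 days.
Jan 15, 2202 → Jan 15, 2203: 365 days.
Jan 15, 2203 → Jan 15, 2204: 365 days.
Jan 15, 2204 → Jan 15, 2205: 366 days (Feb 29, 2204 is in that span).
Jan 15, 2205 → Jan 15, 2206: 365 days.
Jan 15, 2206 → Jan 15, 2207: 365 days.
Jan 15, 2207 → Jan 15, 2208: 365 days.
Jan 15, 2208 → Feb 15, 2208: 31 days (January has 31).
Feb 15, 2208 → Mar 15, 2208: 29 days (February has 29).
Mar 15, 2208 → Apr 15, 2208: 31 days (March has 31).
Apr 15, 2208 → May 15, 2208: 30 days (April has 30).
May 15, 2208 → Jun 15, 2208: 31 days (May has 31).
Jun 15, 2208 → Jul 15, 2208: 30 days (June has 30).
Jul 15, 2208 → Aug 15, 2208: 31 days (July has 31).
Aug 15, 2208 → Sep 15, 2208: 31 days (August has 31).
Sep 15, 2208 → Oct 15, 2208: 30 days (September has 30).
Oct 15, 2208 → Nov 15, 2208: 31 days (October has 31).
Nov 15, 2208 → Dec 15, 2208: 30 days (November has 30).
Dec 15, 2208 → Jan 15, 2209: 31 days (December has 31).
Jan 15, 2209 → Jan 28, 2209: 13 days.
Total: 5856 days.

5856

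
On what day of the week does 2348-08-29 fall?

Sunday

Doomsday rule: the anchor day for the 2300s is Wednesday. For year 48: 48÷12 = 4 r 0, and 0÷4 = 0, so 4+0+0 = 4.
Wednesday + 4 ≡ Sunday — that's 2348's doomsday.
In August the doomsday date is Aug 8.
Aug 29 is 21 days after Aug 8; 21 mod 7 = 0, so Sunday + 0 = Sunday.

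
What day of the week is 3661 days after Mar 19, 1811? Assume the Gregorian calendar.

First find the weekday of Mar 19, 1811. Doomsday rule: the anchor day for the 1800s is Friday. For year 11: 11÷12 = 0 r 11, and 11÷4 = 2, so 0+11+2 = 13.
Friday + 13 ≡ Thursday — that's 1811's doomsday.
In March the doomsday date is Mar 14.
Mar 19 is 5 days after Mar 14; 5 mod 7 = 5, so Thursday + 5 = Tuesday.
3661 mod 7 = 0, so 3661 days after a Tuesday is Tuesday + 0 = Tuesday.

Tuesday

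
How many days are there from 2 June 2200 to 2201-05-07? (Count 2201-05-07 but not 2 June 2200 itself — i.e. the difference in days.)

339

Jun 2, 2200 → Jul 2, 2200: 30 days (June has 30).
Jul 2, 2200 → Aug 2, 2200: 31 days (July has 31).
Aug 2, 2200 → Sep 2, 2200: 31 days (August has 31).
Sep 2, 2200 → Oct 2, 2200: 30 days (September has 30).
Oct 2, 2200 → Nov 2, 2200: 31 days (October has 31).
Nov 2, 2200 → Dec 2, 2200: 30 days (November has 30).
Dec 2, 2200 → Jan 2, 2201: 31 days (December has 31).
Jan 2, 2201 → Feb 2, 2201: 31 days (January has 31).
Feb 2, 2201 → Mar 2, 2201: 28 days (February has 28).
Mar 2, 2201 → Apr 2, 2201: 31 days (March has 31).
Apr 2, 2201 → May 2, 2201: 30 days (April has 30).
May 2, 2201 → May 7, 2201: 5 days.
Total: 339 days.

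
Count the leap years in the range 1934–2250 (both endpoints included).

77

Multiples of 4 in [1934,2250]: 79.
Of those, multiples of 100: 3 (not leap unless ÷400).
Multiples of 400: 1.
Leap years = 79 − 3 + 1 = 77.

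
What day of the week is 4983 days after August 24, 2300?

Thursday

Aug 24, 2300 is a Friday.
4983 mod 7 = 6, so 4983 days after a Friday is Friday + 6 = Thursday.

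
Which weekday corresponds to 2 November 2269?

Tuesday

Doomsday rule: the anchor day for the 2200s is Friday. For year 69: 69÷12 = 5 r 9, and 9÷4 = 2, so 5+9+2 = 16.
Friday + 16 ≡ Sunday — that's 2269's doomsday.
In November the doomsday date is Nov 7.
Nov 2 is 5 days before Nov 7; 5 mod 7 = 5, so Sunday − 5 = Tuesday.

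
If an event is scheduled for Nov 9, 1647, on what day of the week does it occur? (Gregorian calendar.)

Saturday

Doomsday rule: the anchor day for the 1600s is Tuesday. For year 47: 47÷12 = 3 r 11, and 11÷4 = 2, so 3+11+2 = 16.
Tuesday + 16 ≡ Thursday — that's 1647's doomsday.
In November the doomsday date is Nov 7.
Nov 9 is 2 days after Nov 7; 2 mod 7 = 2, so Thursday + 2 = Saturday.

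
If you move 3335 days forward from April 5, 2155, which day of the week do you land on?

First find the weekday of Apr 5, 2155. Doomsday rule: the anchor day for the 2100s is Sunday. For year 55: 55÷12 = 4 r 7, and 7÷4 = 1, so 4+7+1 = 12.
Sunday + 12 ≡ Friday — that's 2155's doomsday.
In April the doomsday date is Apr 4.
Apr 5 is 1 day after Apr 4; 1 mod 7 = 1, so Friday + 1 = Saturday.
3335 mod 7 = 3, so 3335 days after a Saturday is Saturday + 3 = Tuesday.

Tuesday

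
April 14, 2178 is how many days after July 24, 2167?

3917

Jul 24, 2167 → Jul 24, 2168: 366 days (Feb 29, 2168 is in that span).
Jul 24, 2168 → Jul 24, 2169: 365 days.
Jul 24, 2169 → Jul 24, 2170: 365 days.
Jul 24, 2170 → Jul 24, 2171: 365 days.
Jul 24, 2171 → Jul 24, 2172: 366 days (Feb 29, 2172 is in that span).
Jul 24, 2172 → Jul 24, 2173: 365 days.
Jul 24, 2173 → Jul 24, 2174: 365 days.
Jul 24, 2174 → Jul 24, 2175: 365 days.
Jul 24, 2175 → Jul 24, 2176: 366 days (Feb 29, 2176 is in that span).
Jul 24, 2176 → Jul 24, 2177: 365 days.
Jul 24, 2177 → Aug 24, 2177: 31 days (July has 31).
Aug 24, 2177 → Sep 24, 2177: 31 days (August has 31).
Sep 24, 2177 → Oct 24, 2177: 30 days (September has 30).
Oct 24, 2177 → Nov 24, 2177: 31 days (October has 31).
Nov 24, 2177 → Dec 24, 2177: 30 days (November has 30).
Dec 24, 2177 → Jan 24, 2178: 31 days (December has 31).
Jan 24, 2178 → Feb 24, 2178: 31 days (January has 31).
Feb 24, 2178 → Mar 24, 2178: 28 days (February has 28).
Mar 24, 2178 → Apr 14, 2178: 21 days.
Total: 3917 days.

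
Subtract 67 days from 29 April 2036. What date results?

February 22, 2036

−29 → Mar 31, 2036 (end of Mar, 31 days; 38 left).
−31 → Feb 29, 2036 (end of Feb, 29 days; 7 left).
−7 → Feb 22, 2036.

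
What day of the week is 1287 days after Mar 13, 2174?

Saturday

Mar 13, 2174 is a Sunday.
1287 mod 7 = 6, so 1287 days after a Sunday is Sunday + 6 = Saturday.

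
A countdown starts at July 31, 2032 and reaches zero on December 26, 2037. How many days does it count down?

Jul 31, 2032 → Jul 31, 2033: 365 days.
Jul 31, 2033 → Jul 31, 2034: 365 days.
Jul 31, 2034 → Jul 31, 2035: 365 days.
Jul 31, 2035 → Jul 31, 2036: 366 days (Feb 29, 2036 is in that span).
Jul 31, 2036 → Jul 31, 2037: 365 days.
Jul 31, 2037 → Aug 31, 2037: 31 days (July has 31).
Aug 31, 2037 → Sep 30, 2037: 30 days (August has 31).
Sep 30, 2037 → Oct 30, 2037: 30 days (September has 30).
Oct 30, 2037 → Nov 30, 2037: 31 days (October has 31).
Nov 30, 2037 → Dec 26, 2037: 26 days.
Total: 1974 days.

1974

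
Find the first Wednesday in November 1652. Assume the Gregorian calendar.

November 1, 1652 is a Friday.
The first Wednesday is therefore November 6 (5 days later).

November 6, 1652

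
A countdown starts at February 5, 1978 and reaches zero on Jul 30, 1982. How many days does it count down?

1636

Feb 5, 1978 → Feb 5, 1979: 365 days.
Feb 5, 1979 → Feb 5, 1980: 365 days.
Feb 5, 1980 → Feb 5, 1981: 366 days (Feb 29, 1980 is in that span).
Feb 5, 1981 → Feb 5, 1982: 365 days.
Feb 5, 1982 → Mar 5, 1982: 28 days (February has 28).
Mar 5, 1982 → Apr 5, 1982: 31 days (March has 31).
Apr 5, 1982 → May 5, 1982: 30 days (April has 30).
May 5, 1982 → Jun 5, 1982: 31 days (May has 31).
Jun 5, 1982 → Jul 5, 1982: 30 days (June has 30).
Jul 5, 1982 → Jul 30, 1982: 25 days.
Total: 1636 days.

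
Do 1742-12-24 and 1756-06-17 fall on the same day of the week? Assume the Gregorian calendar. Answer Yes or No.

From Dec 24, 1742 to Jun 17, 1756 is 4924 days.
4924 mod 7 = 3, so they are different weekdays.
(Dec 24, 1742 is a Monday; Jun 17, 1756 is a Thursday.)

No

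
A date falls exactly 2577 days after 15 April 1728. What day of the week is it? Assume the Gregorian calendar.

First find the weekday of Apr 15, 1728. Doomsday rule: the anchor day for the 1700s is Sunday. For year 28: 28÷12 = 2 r 4, and 4÷4 = 1, so 2+4+1 = 7.
Sunday + 7 ≡ Sunday — that's 1728's doomsday.
In April the doomsday date is Apr 4.
Apr 15 is 11 days after Apr 4; 11 mod 7 = 4, so Sunday + 4 = Thursday.
2577 mod 7 = 1, so 2577 days after a Thursday is Thursday + 1 = Friday.

Friday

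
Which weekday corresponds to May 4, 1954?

January 1, 1954 is a Friday.
Jan 1, 1954 → Feb 1, 1954: 31 days (January has 31).
Feb 1, 1954 → Mar 1, 1954: 28 days (February has 28).
Mar 1, 1954 → Apr 1, 1954: 31 days (March has 31).
Apr 1, 1954 → May 1, 1954: 30 days (April has 30).
May 1, 1954 → May 4, 1954: 3 days.
Total: 123 days.
123 mod 7 = 4, so Friday + 4 = Tuesday.

Tuesday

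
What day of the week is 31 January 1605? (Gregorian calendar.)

Doomsday rule: the anchor day for the 1600s is Tuesday. For year 05: 5÷12 = 0 r 5, and 5÷4 = 1, so 0+5+1 = 6.
Tuesday + 6 ≡ Monday — that's 1605's doomsday.
In January the doomsday date is Jan 3 (1605 is not a leap year).
Jan 31 is 28 days after Jan 3; 28 mod 7 = 0, so Monday + 0 = Monday.

Monday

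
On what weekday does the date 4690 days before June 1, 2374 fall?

First find the weekday of Jun 1, 2374. Doomsday rule: the anchor day for the 2300s is Wednesday. For year 74: 74÷12 = 6 r 2, and 2÷4 = 0, so 6+2+0 = 8.
Wednesday + 8 ≡ Thursday — that's 2374's doomsday.
In June the doomsday date is Jun 6.
Jun 1 is 5 days before Jun 6; 5 mod 7 = 5, so Thursday − 5 = Saturday.
4690 mod 7 = 0, so 4690 days before a Saturday is Saturday − 0 = Saturday.

Saturday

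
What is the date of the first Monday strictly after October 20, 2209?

Oct 20, 2209 is a Friday.
From Friday to the next Monday is 3 days.
Oct 20, 2209 + 3 = Oct 23, 2209.

October 23, 2209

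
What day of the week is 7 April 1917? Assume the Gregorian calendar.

Saturday

January 1, 1917 is a Monday.
Jan 1, 1917 → Feb 1, 1917: 31 days (January has 31).
Feb 1, 1917 → Mar 1, 1917: 28 days (February has 28).
Mar 1, 1917 → Apr 1, 1917: 31 days (March has 31).
Apr 1, 1917 → Apr 7, 1917: 6 days.
Total: 96 days.
96 mod 7 = 5, so Monday + 5 = Saturday.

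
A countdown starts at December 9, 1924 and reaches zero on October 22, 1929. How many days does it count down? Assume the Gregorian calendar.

Dec 9, 1924 → Dec 9, 1925: 365 days.
Dec 9, 1925 → Dec 9, 1926: 365 days.
Dec 9, 1926 → Dec 9, 1927: 365 days.
Dec 9, 1927 → Dec 9, 1928: 366 days (Feb 29, 1928 is in that span).
Dec 9, 1928 → Jan 9, 1929: 31 days (December has 31).
Jan 9, 1929 → Feb 9, 1929: 31 days (January has 31).
Feb 9, 1929 → Mar 9, 1929: 28 days (February has 28).
Mar 9, 1929 → Apr 9, 1929: 31 days (March has 31).
Apr 9, 1929 → May 9, 1929: 30 days (April has 30).
May 9, 1929 → Jun 9, 1929: 31 days (May has 31).
Jun 9, 1929 → Jul 9, 1929: 30 days (June has 30).
Jul 9, 1929 → Aug 9, 1929: 31 days (July has 31).
Aug 9, 1929 → Sep 9, 1929: 31 days (August has 31).
Sep 9, 1929 → Oct 9, 1929: 30 days (September has 30).
Oct 9, 1929 → Oct 22, 1929: 13 days.
Total: 1778 days.

1778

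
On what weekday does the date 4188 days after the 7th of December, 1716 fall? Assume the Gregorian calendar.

Wednesday

First find the weekday of Dec 7, 1716. Doomsday rule: the anchor day for the 1700s is Sunday. For year 16: 16÷12 = 1 r 4, and 4÷4 = 1, so 1+4+1 = 6.
Sunday + 6 ≡ Saturday — that's 1716's doomsday.
In December the doomsday date is Dec 12.
Dec 7 is 5 days before Dec 12; 5 mod 7 = 5, so Saturday − 5 = Monday.
4188 mod 7 = 2, so 4188 days after a Monday is Monday + 2 = Wednesday.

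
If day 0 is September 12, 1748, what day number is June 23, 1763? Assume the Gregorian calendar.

Sep 12, 1748 → Sep 12, 1749: 365 days.
Sep 12, 1749 → Sep 12, 1750: 365 days.
Sep 12, 1750 → Sep 12, 1751: 365 days.
Sep 12, 1751 → Sep 12, 1752: 366 days (Feb 29, 1752 is in that span).
Sep 12, 1752 → Sep 12, 1753: 365 days.
Sep 12, 1753 → Sep 12, 1754: 365 days.
Sep 12, 1754 → Sep 12, 1755: 365 days.
Sep 12, 1755 → Sep 12, 1756: 366 days (Feb 29, 1756 is in that span).
Sep 12, 1756 → Sep 12, 1757: 365 days.
Sep 12, 1757 → Sep 12, 1758: 365 days.
Sep 12, 1758 → Sep 12, 1759: 365 days.
Sep 12, 1759 → Sep 12, 1760: 366 days (Feb 29, 1760 is in that span).
Sep 12, 1760 → Sep 12, 1761: 365 days.
Sep 12, 1761 → Sep 12, 1762: 365 days.
Sep 12, 1762 → Oct 12, 1762: 30 days (September has 30).
Oct 12, 1762 → Nov 12, 1762: 31 days (October has 31).
Nov 12, 1762 → Dec 12, 1762: 30 days (November has 30).
Dec 12, 1762 → Jan 12, 1763: 31 days (December has 31).
Jan 12, 1763 → Feb 12, 1763: 31 days (January has 31).
Feb 12, 1763 → Mar 12, 1763: 28 days (February has 28).
Mar 12, 1763 → Apr 12, 1763: 31 days (March has 31).
Apr 12, 1763 → May 12, 1763: 30 days (April has 30).
May 12, 1763 → Jun 12, 1763: 31 days (May has 31).
Jun 12, 1763 → Jun 23, 1763: 11 days.
Total: 5397 days.

5397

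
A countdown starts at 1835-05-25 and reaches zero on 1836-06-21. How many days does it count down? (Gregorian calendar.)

393

May 25, 1835 → Jun 25, 1835: 31 days (May has 31).
Jun 25, 1835 → Jul 25, 1835: 30 days (June has 30).
Jul 25, 1835 → Aug 25, 1835: 31 days (July has 31).
Aug 25, 1835 → Sep 25, 1835: 31 days (August has 31).
Sep 25, 1835 → Oct 25, 1835: 30 days (September has 30).
Oct 25, 1835 → Nov 25, 1835: 31 days (October has 31).
Nov 25, 1835 → Dec 25, 1835: 30 days (November has 30).
Dec 25, 1835 → Jan 25, 1836: 31 days (December has 31).
Jan 25, 1836 → Feb 25, 1836: 31 days (January has 31).
Feb 25, 1836 → Mar 25, 1836: 29 days (February has 29).
Mar 25, 1836 → Apr 25, 1836: 31 days (March has 31).
Apr 25, 1836 → May 25, 1836: 30 days (April has 30).
May 25, 1836 → Jun 21, 1836: 27 days.
Total: 393 days.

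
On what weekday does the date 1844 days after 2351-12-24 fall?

Thursday

First find the weekday of Dec 24, 2351. Doomsday rule: the anchor day for the 2300s is Wednesday. For year 51: 51÷12 = 4 r 3, and 3÷4 = 0, so 4+3+0 = 7.
Wednesday + 7 ≡ Wednesday — that's 2351's doomsday.
In December the doomsday date is Dec 12.
Dec 24 is 12 days after Dec 12; 12 mod 7 = 5, so Wednesday + 5 = Monday.
1844 mod 7 = 3, so 1844 days after a Monday is Monday + 3 = Thursday.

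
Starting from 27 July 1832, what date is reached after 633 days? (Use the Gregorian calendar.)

April 21, 1834

+365 (one year) → Jul 27, 1833 (268 left).
Jul has 31 days: +5 → Aug 1, 1833 (263 left).
Aug has 31 days: +31 → Sep 1, 1833 (232 left).
Sep has 30 days: +30 → Oct 1, 1833 (202 left).
Oct has 31 days: +31 → Nov 1, 1833 (171 left).
Nov has 30 days: +30 → Dec 1, 1833 (141 left).
Dec has 31 days: +31 → Jan 1, 1834 (110 left).
Jan has 31 days: +31 → Feb 1, 1834 (79 left).
Feb has 28 days: +28 → Mar 1, 1834 (51 left).
Mar has 31 days: +31 → Apr 1, 1834 (20 left).
+20 → Apr 21, 1834.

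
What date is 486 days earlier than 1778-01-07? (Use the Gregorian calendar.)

September 8, 1776

−365 (one year) → Jan 7, 1777 (121 left).
−7 → Dec 31, 1776 (end of Dec, 31 days; 114 left).
−31 → Nov 30, 1776 (end of Nov, 30 days; 83 left).
−30 → Oct 31, 1776 (end of Oct, 31 days; 53 left).
−31 → Sep 30, 1776 (end of Sep, 30 days; 22 left).
−22 → Sep 8, 1776.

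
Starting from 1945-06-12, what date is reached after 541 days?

December 5, 1946

+365 (one year) → Jun 12, 1946 (176 left).
Jun has 30 days: +19 → Jul 1, 1946 (157 left).
Jul has 31 days: +31 → Aug 1, 1946 (126 left).
Aug has 31 days: +31 → Sep 1, 1946 (95 left).
Sep has 30 days: +30 → Oct 1, 1946 (65 left).
Oct has 31 days: +31 → Nov 1, 1946 (34 left).
Nov has 30 days: +30 → Dec 1, 1946 (4 left).
+4 → Dec 5, 1946.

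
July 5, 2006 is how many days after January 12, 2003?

1270

Jan 12, 2003 → Jan 12, 2004: 365 days.
Jan 12, 2004 → Jan 12, 2005: 366 days (Feb 29, 2004 is in that span).
Jan 12, 2005 → Jan 12, 2006: 365 days.
Jan 12, 2006 → Feb 12, 2006: 31 days (January has 31).
Feb 12, 2006 → Mar 12, 2006: 28 days (February has 28).
Mar 12, 2006 → Apr 12, 2006: 31 days (March has 31).
Apr 12, 2006 → May 12, 2006: 30 days (April has 30).
May 12, 2006 → Jun 12, 2006: 31 days (May has 31).
Jun 12, 2006 → Jul 5, 2006: 23 days.
Total: 1270 days.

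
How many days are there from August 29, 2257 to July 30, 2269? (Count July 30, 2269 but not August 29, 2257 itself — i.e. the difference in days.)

4353

Aug 29, 2257 → Aug 29, 2258: 365 days.
Aug 29, 2258 → Aug 29, 2259: 365 days.
Aug 29, 2259 → Aug 29, 2260: 366 days (Feb 29, 2260 is in that span).
Aug 29, 2260 → Aug 29, 2261: 365 days.
Aug 29, 2261 → Aug 29, 2262: 365 days.
Aug 29, 2262 → Aug 29, 2263: 365 days.
Aug 29, 2263 → Aug 29, 2264: 366 days (Feb 29, 2264 is in that span).
Aug 29, 2264 → Aug 29, 2265: 365 days.
Aug 29, 2265 → Aug 29, 2266: 365 days.
Aug 29, 2266 → Aug 29, 2267: 365 days.
Aug 29, 2267 → Aug 29, 2268: 366 days (Feb 29, 2268 is in that span).
Aug 29, 2268 → Sep 29, 2268: 31 days (August has 31).
Sep 29, 2268 → Oct 29, 2268: 30 days (September has 30).
Oct 29, 2268 → Nov 29, 2268: 31 days (October has 31).
Nov 29, 2268 → Dec 29, 2268: 30 days (November has 30).
Dec 29, 2268 → Jan 29, 2269: 31 days (December has 31).
Jan 29, 2269 → Feb 28, 2269: 30 days (January has 31).
Feb 28, 2269 → Mar 28, 2269: 28 days (February has 28).
Mar 28, 2269 → Apr 28, 2269: 31 days (March has 31).
Apr 28, 2269 → May 28, 2269: 30 days (April has 30).
May 28, 2269 → Jun 28, 2269: 31 days (May has 31).
Jun 28, 2269 → Jul 28, 2269: 30 days (June has 30).
Jul 28, 2269 → Jul 30, 2269: 2 days.
Total: 4353 days.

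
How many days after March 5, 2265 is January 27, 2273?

Mar 5, 2265 → Mar 5, 2266: 365 days.
Mar 5, 2266 → Mar 5, 2267: 365 days.
Mar 5, 2267 → Mar 5, 2268: 366 days (Feb 29, 2268 is in that span).
Mar 5, 2268 → Mar 5, 2269: 365 days.
Mar 5, 2269 → Mar 5, 2270: 365 days.
Mar 5, 2270 → Mar 5, 2271: 365 days.
Mar 5, 2271 → Mar 5, 2272: 366 days (Feb 29, 2272 is in that span).
Mar 5, 2272 → Apr 5, 2272: 31 days (March has 31).
Apr 5, 2272 → May 5, 2272: 30 days (April has 30).
May 5, 2272 → Jun 5, 2272: 31 days (May has 31).
Jun 5, 2272 → Jul 5, 2272: 30 days (June has 30).
Jul 5, 2272 → Aug 5, 2272: 31 days (July has 31).
Aug 5, 2272 → Sep 5, 2272: 31 days (August has 31).
Sep 5, 2272 → Oct 5, 2272: 30 days (September has 30).
Oct 5, 2272 → Nov 5, 2272: 31 days (October has 31).
Nov 5, 2272 → Dec 5, 2272: 30 days (November has 30).
Dec 5, 2272 → Jan 5, 2273: 31 days (December has 31).
Jan 5, 2273 → Jan 27, 2273: 22 days.
Total: 2885 days.

2885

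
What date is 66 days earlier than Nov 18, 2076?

September 13, 2076

−18 → Oct 31, 2076 (end of Oct, 31 days; 48 left).
−31 → Sep 30, 2076 (end of Sep, 30 days; 17 left).
−17 → Sep 13, 2076.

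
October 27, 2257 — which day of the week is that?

Doomsday rule: the anchor day for the 2200s is Friday. For year 57: 57÷12 = 4 r 9, and 9÷4 = 2, so 4+9+2 = 15.
Friday + 15 ≡ Saturday — that's 2257's doomsday.
In October the doomsday date is Oct 10.
Oct 27 is 17 days after Oct 10; 17 mod 7 = 3, so Saturday + 3 = Tuesday.

Tuesday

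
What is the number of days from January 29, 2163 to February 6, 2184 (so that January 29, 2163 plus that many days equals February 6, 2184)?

Jan 29, 2163 → Jan 29, 2164: 365 days.
Jan 29, 2164 → Jan 29, 2165: 366 days (Feb 29, 2164 is in that span).
Jan 29, 2165 → Jan 29, 2166: 365 days.
Jan 29, 2166 → Jan 29, 2167: 365 days.
Jan 29, 2167 → Jan 29, 2168: 365 days.
Jan 29, 2168 → Jan 29, 2169: 366 days (Feb 29, 2168 is in that span).
Jan 29, 2169 → Jan 29, 2170: 365 days.
Jan 29, 2170 → Jan 29, 2171: 365 days.
Jan 29, 2171 → Jan 29, 2172: 365 days.
Jan 29, 2172 → Jan 29, 2173: 366 days (Feb 29, 2172 is in that span).
Jan 29, 2173 → Jan 29, 2174: 365 days.
Jan 29, 2174 → Jan 29, 2175: 365 days.
Jan 29, 2175 → Jan 29, 2176: 365 days.
Jan 29, 2176 → Jan 29, 2177: 366 days (Feb 29, 2176 is in that span).
Jan 29, 2177 → Jan 29, 2178: 365 days.
Jan 29, 2178 → Jan 29, 2179: 365 days.
Jan 29, 2179 → Jan 29, 2180: 365 days.
Jan 29, 2180 → Jan 29, 2181: 366 days (Feb 29, 2180 is in that span).
Jan 29, 2181 → Jan 29, 2182: 365 days.
Jan 29, 2182 → Jan 29, 2183: 365 days.
Jan 29, 2183 → Feb 28, 2183: 30 days (January has 31).
Feb 28, 2183 → Mar 28, 2183: 28 days (February has 28).
Mar 28, 2183 → Apr 28, 2183: 31 days (March has 31).
Apr 28, 2183 → May 28, 2183: 30 days (April has 30).
May 28, 2183 → Jun 28, 2183: 31 days (May has 31).
Jun 28, 2183 → Jul 28, 2183: 30 days (June has 30).
Jul 28, 2183 → Aug 28, 2183: 31 days (July has 31).
Aug 28, 2183 → Sep 28, 2183: 31 days (August has 31).
Sep 28, 2183 → Oct 28, 2183: 30 days (September has 30).
Oct 28, 2183 → Nov 28, 2183: 31 days (October has 31).
Nov 28, 2183 → Dec 28, 2183: 30 days (November has 30).
Dec 28, 2183 → Jan 28, 2184: 31 days (December has 31).
Jan 28, 2184 → Feb 6, 2184: 9 days.
Total: 7678 days.

7678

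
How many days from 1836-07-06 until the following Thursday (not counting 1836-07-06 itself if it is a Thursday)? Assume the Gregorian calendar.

1

Jul 6, 1836 is a Wednesday.
From Wednesday to the next Thursday is 1 day.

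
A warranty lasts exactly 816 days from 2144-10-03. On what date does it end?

December 28, 2146

+365 (one year) → Oct 3, 2145 (451 left).
+365 (one year) → Oct 3, 2146 (86 left).
Oct has 31 days: +29 → Nov 1, 2146 (57 left).
Nov has 30 days: +30 → Dec 1, 2146 (27 left).
+27 → Dec 28, 2146.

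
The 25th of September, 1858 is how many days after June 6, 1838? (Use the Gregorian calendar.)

7416

Jun 6, 1838 → Jun 6, 1839: 365 days.
Jun 6, 1839 → Jun 6, 1840: 366 days (Feb 29, 1840 is in that span).
Jun 6, 1840 → Jun 6, 1841: 365 days.
Jun 6, 1841 → Jun 6, 1842: 365 days.
Jun 6, 1842 → Jun 6, 1843: 365 days.
Jun 6, 1843 → Jun 6, 1844: 366 days (Feb 29, 1844 is in that span).
Jun 6, 1844 → Jun 6, 1845: 365 days.
Jun 6, 1845 → Jun 6, 1846: 365 days.
Jun 6, 1846 → Jun 6, 1847: 365 days.
Jun 6, 1847 → Jun 6, 1848: 366 days (Feb 29, 1848 is in that span).
Jun 6, 1848 → Jun 6, 1849: 365 days.
Jun 6, 1849 → Jun 6, 1850: 365 days.
Jun 6, 1850 → Jun 6, 1851: 365 days.
Jun 6, 1851 → Jun 6, 1852: 366 days (Feb 29, 1852 is in that span).
Jun 6, 1852 → Jun 6, 1853: 365 days.
Jun 6, 1853 → Jun 6, 1854: 365 days.
Jun 6, 1854 → Jun 6, 1855: 365 days.
Jun 6, 1855 → Jun 6, 1856: 366 days (Feb 29, 1856 is in that span).
Jun 6, 1856 → Jun 6, 1857: 365 days.
Jun 6, 1857 → Jun 6, 1858: 365 days.
Jun 6, 1858 → Jul 6, 1858: 30 days (June has 30).
Jul 6, 1858 → Aug 6, 1858: 31 days (July has 31).
Aug 6, 1858 → Sep 6, 1858: 31 days (August has 31).
Sep 6, 1858 → Sep 25, 1858: 19 days.
Total: 7416 days.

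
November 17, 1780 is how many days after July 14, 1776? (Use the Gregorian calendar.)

Jul 14, 1776 → Jul 14, 1777: 365 days.
Jul 14, 1777 → Jul 14, 1778: 365 days.
Jul 14, 1778 → Jul 14, 1779: 365 days.
Jul 14, 1779 → Jul 14, 1780: 366 days (Feb 29, 1780 is in that span).
Jul 14, 1780 → Aug 14, 1780: 31 days (July has 31).
Aug 14, 1780 → Sep 14, 1780: 31 days (August has 31).
Sep 14, 1780 → Oct 14, 1780: 30 days (September has 30).
Oct 14, 1780 → Nov 14, 1780: 31 days (October has 31).
Nov 14, 1780 → Nov 17, 1780: 3 days.
Total: 1587 days.

1587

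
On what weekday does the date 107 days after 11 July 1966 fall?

Wednesday

Jul 11, 1966 is a Monday.
107 mod 7 = 2, so 107 days after a Monday is Monday + 2 = Wednesday.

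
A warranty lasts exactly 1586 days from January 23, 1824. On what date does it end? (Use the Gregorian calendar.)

+366 (one year; includes Feb 29, 1824) → Jan 23, 1825 (1220 left).
+365 (one year) → Jan 23, 1826 (855 left).
+365 (one year) → Jan 23, 1827 (490 left).
+365 (one year) → Jan 23, 1828 (125 left).
Jan has 31 days: +9 → Feb 1, 1828 (116 left).
Feb has 29 days: +29 → Mar 1, 1828 (87 left).
Mar has 31 days: +31 → Apr 1, 1828 (56 left).
Apr has 30 days: +30 → May 1, 1828 (26 left).
+26 → May 27, 1828.

May 27, 1828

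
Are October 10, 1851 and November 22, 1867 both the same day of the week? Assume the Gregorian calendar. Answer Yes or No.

Yes

From Oct 10, 1851 to Nov 22, 1867 is 5887 days.
5887 mod 7 = 0, so they are the same weekday.
(Oct 10, 1851 is a Friday; Nov 22, 1867 is a Friday.)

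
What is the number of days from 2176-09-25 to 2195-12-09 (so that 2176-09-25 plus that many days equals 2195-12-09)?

7014

Sep 25, 2176 → Sep 25, 2177: 365 days.
Sep 25, 2177 → Sep 25, 2178: 365 days.
Sep 25, 2178 → Sep 25, 2179: 365 days.
Sep 25, 2179 → Sep 25, 2180: 366 days (Feb 29, 2180 is in that span).
Sep 25, 2180 → Sep 25, 2181: 365 days.
Sep 25, 2181 → Sep 25, 2182: 365 days.
Sep 25, 2182 → Sep 25, 2183: 365 days.
Sep 25, 2183 → Sep 25, 2184: 366 days (Feb 29, 2184 is in that span).
Sep 25, 2184 → Sep 25, 2185: 365 days.
Sep 25, 2185 → Sep 25, 2186: 365 days.
Sep 25, 2186 → Sep 25, 2187: 365 days.
Sep 25, 2187 → Sep 25, 2188: 366 days (Feb 29, 2188 is in that span).
Sep 25, 2188 → Sep 25, 2189: 365 days.
Sep 25, 2189 → Sep 25, 2190: 365 days.
Sep 25, 2190 → Sep 25, 2191: 365 days.
Sep 25, 2191 → Sep 25, 2192: 366 days (Feb 29, 2192 is in that span).
Sep 25, 2192 → Sep 25, 2193: 365 days.
Sep 25, 2193 → Sep 25, 2194: 365 days.
Sep 25, 2194 → Sep 25, 2195: 365 days.
Sep 25, 2195 → Oct 25, 2195: 30 days (September has 30).
Oct 25, 2195 → Nov 25, 2195: 31 days (October has 31).
Nov 25, 2195 → Dec 9, 2195: 14 days.
Total: 7014 days.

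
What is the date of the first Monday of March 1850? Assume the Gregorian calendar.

March 1, 1850 is a Friday.
The first Monday is therefore March 4 (3 days later).

March 4, 1850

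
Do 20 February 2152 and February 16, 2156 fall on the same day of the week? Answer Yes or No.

No

From Feb 20, 2152 to Feb 16, 2156 is 1457 days.
1457 mod 7 = 1, so they are different weekdays.
(Feb 20, 2152 is a Sunday; Feb 16, 2156 is a Monday.)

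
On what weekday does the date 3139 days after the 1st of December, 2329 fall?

First find the weekday of Dec 1, 2329. Doomsday rule: the anchor day for the 2300s is Wednesday. For year 29: 29÷12 = 2 r 5, and 5÷4 = 1, so 2+5+1 = 8.
Wednesday + 8 ≡ Thursday — that's 2329's doomsday.
In December the doomsday date is Dec 12.
Dec 1 is 11 days before Dec 12; 11 mod 7 = 4, so Thursday − 4 = Sunday.
3139 mod 7 = 3, so 3139 days after a Sunday is Sunday + 3 = Wednesday.

Wednesday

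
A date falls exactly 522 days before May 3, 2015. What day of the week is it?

Wednesday

May 3, 2015 is a Sunday.
522 mod 7 = 4, so 522 days before a Sunday is Sunday − 4 = Wednesday.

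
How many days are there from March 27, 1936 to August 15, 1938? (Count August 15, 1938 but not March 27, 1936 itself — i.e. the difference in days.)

Mar 27, 1936 → Mar 27, 1937: 365 days.
Mar 27, 1937 → Mar 27, 1938: 365 days.
Mar 27, 1938 → Apr 27, 1938: 31 days (March has 31).
Apr 27, 1938 → May 27, 1938: 30 days (April has 30).
May 27, 1938 → Jun 27, 1938: 31 days (May has 31).
Jun 27, 1938 → Jul 27, 1938: 30 days (June has 30).
Jul 27, 1938 → Aug 15, 1938: 19 days.
Total: 871 days.

871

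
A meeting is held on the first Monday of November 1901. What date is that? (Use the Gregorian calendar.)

November 1, 1901 is a Friday.
The first Monday is therefore November 4 (3 days later).

November 4, 1901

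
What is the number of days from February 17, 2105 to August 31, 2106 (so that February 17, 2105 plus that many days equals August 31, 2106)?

Feb 17, 2105 → Feb 17, 2106: 365 days.
Feb 17, 2106 → Mar 17, 2106: 28 days (February has 28).
Mar 17, 2106 → Apr 17, 2106: 31 days (March has 31).
Apr 17, 2106 → May 17, 2106: 30 days (April has 30).
May 17, 2106 → Jun 17, 2106: 31 days (May has 31).
Jun 17, 2106 → Jul 17, 2106: 30 days (June has 30).
Jul 17, 2106 → Aug 17, 2106: 31 days (July has 31).
Aug 17, 2106 → Aug 31, 2106: 14 days.
Total: 560 days.

560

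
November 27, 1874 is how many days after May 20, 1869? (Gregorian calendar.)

May 20, 1869 → May 20, 1870: 365 days.
May 20, 1870 → May 20, 1871: 365 days.
May 20, 1871 → May 20, 1872: 366 days (Feb 29, 1872 is in that span).
May 20, 1872 → May 20, 1873: 365 days.
May 20, 1873 → May 20, 1874: 365 days.
May 20, 1874 → Jun 20, 1874: 31 days (May has 31).
Jun 20, 1874 → Jul 20, 1874: 30 days (June has 30).
Jul 20, 1874 → Aug 20, 1874: 31 days (July has 31).
Aug 20, 1874 → Sep 20, 1874: 31 days (August has 31).
Sep 20, 1874 → Oct 20, 1874: 30 days (September has 30).
Oct 20, 1874 → Nov 20, 1874: 31 days (October has 31).
Nov 20, 1874 → Nov 27, 1874: 7 days.
Total: 2017 days.

2017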